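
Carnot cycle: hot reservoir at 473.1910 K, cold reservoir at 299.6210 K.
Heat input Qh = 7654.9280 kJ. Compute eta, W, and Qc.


eta = 1 - 299.6210/473.1910 = 0.3668
W = 0.3668 * 7654.9280 = 2807.8849 kJ
Qc = 7654.9280 - 2807.8849 = 4847.0431 kJ

eta = 36.6807%, W = 2807.8849 kJ, Qc = 4847.0431 kJ


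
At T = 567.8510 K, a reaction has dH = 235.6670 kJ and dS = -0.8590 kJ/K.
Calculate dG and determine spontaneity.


T*dS = 567.8510 * -0.8590 = -487.7840 kJ
dG = 235.6670 + 487.7840 = 723.4510 kJ (non-spontaneous)

dG = 723.4510 kJ, non-spontaneous


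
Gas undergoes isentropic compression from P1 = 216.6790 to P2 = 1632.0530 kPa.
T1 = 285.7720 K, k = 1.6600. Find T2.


(k-1)/k = 0.3976
(P2/P1)^exp = 2.2318
T2 = 285.7720 * 2.2318 = 637.7840 K

637.7840 K


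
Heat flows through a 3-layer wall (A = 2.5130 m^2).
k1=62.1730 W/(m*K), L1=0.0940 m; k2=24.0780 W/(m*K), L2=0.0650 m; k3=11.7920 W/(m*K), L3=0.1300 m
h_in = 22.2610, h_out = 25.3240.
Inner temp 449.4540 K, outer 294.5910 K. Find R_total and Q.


R_conv_in = 1/(22.2610*2.5130) = 0.0179
R_1 = 0.0940/(62.1730*2.5130) = 0.0006
R_2 = 0.0650/(24.0780*2.5130) = 0.0011
R_3 = 0.1300/(11.7920*2.5130) = 0.0044
R_conv_out = 1/(25.3240*2.5130) = 0.0157
R_total = 0.0397 K/W
Q = 154.8630 / 0.0397 = 3905.5431 W

R_total = 0.0397 K/W, Q = 3905.5431 W


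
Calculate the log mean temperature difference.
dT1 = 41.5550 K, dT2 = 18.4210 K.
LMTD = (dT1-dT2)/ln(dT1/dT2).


dT1/dT2 = 2.2558
ln(dT1/dT2) = 0.8135
LMTD = 23.1340 / 0.8135 = 28.4367 K

28.4367 K


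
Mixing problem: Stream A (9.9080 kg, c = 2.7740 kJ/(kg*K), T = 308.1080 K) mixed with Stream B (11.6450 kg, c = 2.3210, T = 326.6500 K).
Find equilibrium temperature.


num = 17296.9952
den = 54.5128
Tf = 317.3013 K

317.3013 K


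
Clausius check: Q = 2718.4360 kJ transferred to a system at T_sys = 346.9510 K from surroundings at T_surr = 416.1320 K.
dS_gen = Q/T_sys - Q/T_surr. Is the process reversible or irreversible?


dS_sys = 2718.4360/346.9510 = 7.8352 kJ/K
dS_surr = -2718.4360/416.1320 = -6.5326 kJ/K
dS_gen = 7.8352 - 6.5326 = 1.3026 kJ/K (irreversible)

dS_gen = 1.3026 kJ/K, irreversible


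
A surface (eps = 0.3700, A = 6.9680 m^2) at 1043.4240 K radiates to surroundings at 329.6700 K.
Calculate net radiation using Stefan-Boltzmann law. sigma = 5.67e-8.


T^4 = 1.1853e+12
Tsurr^4 = 1.1812e+10
Q = 0.3700 * 5.67e-8 * 6.9680 * 1.1735e+12 = 171548.4464 W

171548.4464 W


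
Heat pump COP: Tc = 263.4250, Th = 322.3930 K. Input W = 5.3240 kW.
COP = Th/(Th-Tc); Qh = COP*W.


COP = 322.3930 / 58.9680 = 5.4673
Qh = 5.4673 * 5.3240 = 29.1077 kW

COP = 5.4673, Qh = 29.1077 kW


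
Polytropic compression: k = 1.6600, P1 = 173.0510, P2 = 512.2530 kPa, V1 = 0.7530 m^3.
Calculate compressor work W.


(k-1)/k = 0.3976
(P2/P1)^exp = 1.5395
W = 2.5152 * 173.0510 * 0.7530 * (1.5395 - 1) = 176.8275 kJ

176.8275 kJ


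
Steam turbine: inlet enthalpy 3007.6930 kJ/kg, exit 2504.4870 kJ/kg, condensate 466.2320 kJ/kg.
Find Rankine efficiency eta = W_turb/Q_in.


W = 503.2060 kJ/kg
Q_in = 2541.4610 kJ/kg
eta = 0.1980 = 19.7999%

eta = 19.7999%


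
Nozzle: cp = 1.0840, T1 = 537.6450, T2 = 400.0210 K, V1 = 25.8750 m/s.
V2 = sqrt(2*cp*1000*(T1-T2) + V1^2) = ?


dT = 137.6240 K
2*cp*1000*dT = 298368.8320
V1^2 = 669.5156
V2 = sqrt(299038.3476) = 546.8440 m/s

546.8440 m/s


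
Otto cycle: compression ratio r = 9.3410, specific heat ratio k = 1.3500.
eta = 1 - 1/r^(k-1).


r^(k-1) = 2.1859
eta = 1 - 1/2.1859 = 0.5425 = 54.2530%

54.2530%


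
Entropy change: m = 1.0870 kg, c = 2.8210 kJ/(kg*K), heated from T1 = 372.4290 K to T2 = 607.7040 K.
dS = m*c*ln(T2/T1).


T2/T1 = 1.6317
ln(T2/T1) = 0.4896
dS = 1.0870 * 2.8210 * 0.4896 = 1.5014 kJ/K

1.5014 kJ/K


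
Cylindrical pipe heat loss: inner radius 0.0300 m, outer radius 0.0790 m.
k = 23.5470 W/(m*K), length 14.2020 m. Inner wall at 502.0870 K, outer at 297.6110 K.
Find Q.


dT = 204.4760 K
ln(ro/ri) = 0.9683
Q = 2*pi*23.5470*14.2020*204.4760 / 0.9683 = 443730.8099 W

443730.8099 W


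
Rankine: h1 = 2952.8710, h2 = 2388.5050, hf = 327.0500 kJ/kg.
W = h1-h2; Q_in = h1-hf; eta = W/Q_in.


W = 564.3660 kJ/kg
Q_in = 2625.8210 kJ/kg
eta = 0.2149 = 21.4929%

eta = 21.4929%


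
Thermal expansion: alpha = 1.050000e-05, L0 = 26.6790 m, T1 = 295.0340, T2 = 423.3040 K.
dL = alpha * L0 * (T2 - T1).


dT = 128.2700 K
dL = 1.050000e-05 * 26.6790 * 128.2700 = 0.035932 m
L_final = 26.714932 m

dL = 0.035932 m


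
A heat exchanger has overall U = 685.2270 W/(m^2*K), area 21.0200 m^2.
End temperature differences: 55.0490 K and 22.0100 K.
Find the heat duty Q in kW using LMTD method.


LMTD = 36.0402 K
Q = 685.2270 * 21.0200 * 36.0402 = 519103.7233 W = 519.1037 kW

519.1037 kW


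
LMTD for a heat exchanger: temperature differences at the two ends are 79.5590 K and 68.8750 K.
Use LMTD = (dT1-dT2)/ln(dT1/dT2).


dT1/dT2 = 1.1551
ln(dT1/dT2) = 0.1442
LMTD = 10.6840 / 0.1442 = 74.0887 K

74.0887 K


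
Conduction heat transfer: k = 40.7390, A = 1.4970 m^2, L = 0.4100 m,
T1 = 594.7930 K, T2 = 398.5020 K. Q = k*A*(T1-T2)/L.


dT = 196.2910 K
Q = 40.7390 * 1.4970 * 196.2910 / 0.4100 = 29197.7036 W

29197.7036 W


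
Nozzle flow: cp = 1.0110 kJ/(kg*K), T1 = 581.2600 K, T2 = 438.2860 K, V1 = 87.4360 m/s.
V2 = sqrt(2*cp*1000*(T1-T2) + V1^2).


dT = 142.9740 K
2*cp*1000*dT = 289093.4280
V1^2 = 7645.0541
V2 = sqrt(296738.4821) = 544.7371 m/s

544.7371 m/s


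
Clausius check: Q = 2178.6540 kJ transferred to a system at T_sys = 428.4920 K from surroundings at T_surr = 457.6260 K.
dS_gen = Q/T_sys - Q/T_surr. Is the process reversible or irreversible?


dS_sys = 2178.6540/428.4920 = 5.0845 kJ/K
dS_surr = -2178.6540/457.6260 = -4.7608 kJ/K
dS_gen = 5.0845 - 4.7608 = 0.3237 kJ/K (irreversible)

dS_gen = 0.3237 kJ/K, irreversible


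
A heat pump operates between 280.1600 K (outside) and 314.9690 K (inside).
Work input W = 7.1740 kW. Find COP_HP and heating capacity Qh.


COP = 314.9690 / 34.8090 = 9.0485
Qh = 9.0485 * 7.1740 = 64.9139 kW

COP = 9.0485, Qh = 64.9139 kW


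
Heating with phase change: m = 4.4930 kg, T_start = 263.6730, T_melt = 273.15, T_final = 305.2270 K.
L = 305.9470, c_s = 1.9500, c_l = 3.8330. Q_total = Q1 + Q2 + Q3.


Q1 (sensible, solid) = 4.4930 * 1.9500 * 9.4770 = 83.0313 kJ
Q2 (latent) = 4.4930 * 305.9470 = 1374.6199 kJ
Q3 (sensible, liquid) = 4.4930 * 3.8330 * 32.0770 = 552.4195 kJ
Q_total = 2010.0707 kJ

2010.0707 kJ


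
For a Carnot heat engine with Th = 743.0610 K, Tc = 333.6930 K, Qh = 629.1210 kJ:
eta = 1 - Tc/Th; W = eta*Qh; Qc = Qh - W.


eta = 1 - 333.6930/743.0610 = 0.5509
W = 0.5509 * 629.1210 = 346.5960 kJ
Qc = 629.1210 - 346.5960 = 282.5250 kJ

eta = 55.0921%, W = 346.5960 kJ, Qc = 282.5250 kJ


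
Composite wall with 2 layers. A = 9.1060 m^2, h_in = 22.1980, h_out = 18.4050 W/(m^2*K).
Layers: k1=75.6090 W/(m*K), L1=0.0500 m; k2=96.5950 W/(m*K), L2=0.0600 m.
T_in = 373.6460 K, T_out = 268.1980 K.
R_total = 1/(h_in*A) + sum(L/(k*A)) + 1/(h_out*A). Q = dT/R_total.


R_conv_in = 1/(22.1980*9.1060) = 0.0049
R_1 = 0.0500/(75.6090*9.1060) = 7.2622e-05
R_2 = 0.0600/(96.5950*9.1060) = 6.8213e-05
R_conv_out = 1/(18.4050*9.1060) = 0.0060
R_total = 0.0111 K/W
Q = 105.4480 / 0.0111 = 9538.6995 W

R_total = 0.0111 K/W, Q = 9538.6995 W


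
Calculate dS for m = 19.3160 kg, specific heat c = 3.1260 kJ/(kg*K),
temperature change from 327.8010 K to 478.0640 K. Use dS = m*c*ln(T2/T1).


T2/T1 = 1.4584
ln(T2/T1) = 0.3773
dS = 19.3160 * 3.1260 * 0.3773 = 22.7843 kJ/K

22.7843 kJ/K


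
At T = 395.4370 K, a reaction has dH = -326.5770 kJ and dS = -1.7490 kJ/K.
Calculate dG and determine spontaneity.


T*dS = 395.4370 * -1.7490 = -691.6193 kJ
dG = -326.5770 + 691.6193 = 365.0423 kJ (non-spontaneous)

dG = 365.0423 kJ, non-spontaneous


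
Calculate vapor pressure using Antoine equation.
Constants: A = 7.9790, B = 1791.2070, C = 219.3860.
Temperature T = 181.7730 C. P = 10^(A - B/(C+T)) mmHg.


C+T = 401.1590
B/(C+T) = 4.4651
log10(P) = 7.9790 - 4.4651 = 3.5139
P = 10^3.5139 = 3265.2773 mmHg

3265.2773 mmHg


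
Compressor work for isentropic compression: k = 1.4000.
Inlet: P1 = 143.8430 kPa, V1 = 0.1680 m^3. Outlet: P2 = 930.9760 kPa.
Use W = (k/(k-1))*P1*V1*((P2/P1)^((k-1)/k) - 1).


(k-1)/k = 0.2857
(P2/P1)^exp = 1.7050
W = 3.5000 * 143.8430 * 0.1680 * (1.7050 - 1) = 59.6300 kJ

59.6300 kJ


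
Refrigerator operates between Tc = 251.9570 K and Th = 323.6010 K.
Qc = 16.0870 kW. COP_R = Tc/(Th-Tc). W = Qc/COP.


COP = 251.9570 / 71.6440 = 3.5168
W = 16.0870 / 3.5168 = 4.5743 kW

COP = 3.5168, W = 4.5743 kW


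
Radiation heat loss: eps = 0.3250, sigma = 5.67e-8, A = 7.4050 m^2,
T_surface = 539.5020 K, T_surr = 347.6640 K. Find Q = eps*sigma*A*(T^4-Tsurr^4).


T^4 = 8.4717e+10
Tsurr^4 = 1.4610e+10
Q = 0.3250 * 5.67e-8 * 7.4050 * 7.0108e+10 = 9566.5918 W

9566.5918 W


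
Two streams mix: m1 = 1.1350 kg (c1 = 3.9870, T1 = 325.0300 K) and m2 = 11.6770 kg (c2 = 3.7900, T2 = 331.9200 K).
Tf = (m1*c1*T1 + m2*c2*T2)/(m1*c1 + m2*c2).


num = 16160.2355
den = 48.7811
Tf = 331.2808 K

331.2808 K


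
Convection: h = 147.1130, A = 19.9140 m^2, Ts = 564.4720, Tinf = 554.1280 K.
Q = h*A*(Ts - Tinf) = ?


dT = 10.3440 K
Q = 147.1130 * 19.9140 * 10.3440 = 30303.8681 W

30303.8681 W


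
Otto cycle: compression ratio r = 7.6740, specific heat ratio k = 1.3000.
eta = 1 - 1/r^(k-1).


r^(k-1) = 1.8429
eta = 1 - 1/1.8429 = 0.4574 = 45.7383%

45.7383%


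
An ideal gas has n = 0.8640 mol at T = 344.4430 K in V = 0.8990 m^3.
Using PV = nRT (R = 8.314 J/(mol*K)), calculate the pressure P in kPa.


P = nRT/V = 0.8640 * 8.314 * 344.4430 / 0.8990
= 2474.2360 / 0.8990 = 2752.2091 Pa = 2.7522 kPa

2.7522 kPa


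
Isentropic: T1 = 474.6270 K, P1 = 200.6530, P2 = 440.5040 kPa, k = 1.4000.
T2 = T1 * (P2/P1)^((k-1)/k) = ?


(k-1)/k = 0.2857
(P2/P1)^exp = 1.2519
T2 = 474.6270 * 1.2519 = 594.1896 K

594.1896 K


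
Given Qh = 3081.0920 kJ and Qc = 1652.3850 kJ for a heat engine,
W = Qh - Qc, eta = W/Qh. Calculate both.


W = 3081.0920 - 1652.3850 = 1428.7070 kJ
eta = 1428.7070 / 3081.0920 = 0.4637 = 46.3702%

W = 1428.7070 kJ, eta = 46.3702%


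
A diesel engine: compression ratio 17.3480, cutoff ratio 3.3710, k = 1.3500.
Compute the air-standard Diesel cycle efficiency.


r^(k-1) = 2.7148
rc^k = 5.1579
eta = 0.5215 = 52.1510%

52.1510%


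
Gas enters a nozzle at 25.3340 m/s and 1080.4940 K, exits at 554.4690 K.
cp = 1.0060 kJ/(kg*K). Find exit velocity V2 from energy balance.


dT = 526.0250 K
2*cp*1000*dT = 1058362.3000
V1^2 = 641.8116
V2 = sqrt(1059004.1116) = 1029.0793 m/s

1029.0793 m/s


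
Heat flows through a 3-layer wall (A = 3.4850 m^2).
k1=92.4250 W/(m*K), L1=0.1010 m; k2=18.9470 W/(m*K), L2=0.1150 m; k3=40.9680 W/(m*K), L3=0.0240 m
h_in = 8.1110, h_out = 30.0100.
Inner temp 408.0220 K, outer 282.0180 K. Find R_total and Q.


R_conv_in = 1/(8.1110*3.4850) = 0.0354
R_1 = 0.1010/(92.4250*3.4850) = 0.0003
R_2 = 0.1150/(18.9470*3.4850) = 0.0017
R_3 = 0.0240/(40.9680*3.4850) = 0.0002
R_conv_out = 1/(30.0100*3.4850) = 0.0096
R_total = 0.0472 K/W
Q = 126.0040 / 0.0472 = 2671.7243 W

R_total = 0.0472 K/W, Q = 2671.7243 W


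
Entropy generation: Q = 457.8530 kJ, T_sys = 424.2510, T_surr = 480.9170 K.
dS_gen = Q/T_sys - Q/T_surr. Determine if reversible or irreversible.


dS_sys = 457.8530/424.2510 = 1.0792 kJ/K
dS_surr = -457.8530/480.9170 = -0.9520 kJ/K
dS_gen = 1.0792 - 0.9520 = 0.1272 kJ/K (irreversible)

dS_gen = 0.1272 kJ/K, irreversible


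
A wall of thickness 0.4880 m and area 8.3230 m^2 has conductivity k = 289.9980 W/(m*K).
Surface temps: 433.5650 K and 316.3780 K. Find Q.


dT = 117.1870 K
Q = 289.9980 * 8.3230 * 117.1870 / 0.4880 = 579608.1877 W

579608.1877 W


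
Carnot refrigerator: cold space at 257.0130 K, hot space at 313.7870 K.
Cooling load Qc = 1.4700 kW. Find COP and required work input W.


COP = 257.0130 / 56.7740 = 4.5269
W = 1.4700 / 4.5269 = 0.3247 kW

COP = 4.5269, W = 0.3247 kW


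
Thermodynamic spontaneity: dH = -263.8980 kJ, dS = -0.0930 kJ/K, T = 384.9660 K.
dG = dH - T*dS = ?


T*dS = 384.9660 * -0.0930 = -35.8018 kJ
dG = -263.8980 + 35.8018 = -228.0962 kJ (spontaneous)

dG = -228.0962 kJ, spontaneous


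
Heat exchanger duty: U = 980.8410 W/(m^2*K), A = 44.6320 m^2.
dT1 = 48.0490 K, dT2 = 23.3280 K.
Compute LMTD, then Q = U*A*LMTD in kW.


LMTD = 34.2127 K
Q = 980.8410 * 44.6320 * 34.2127 = 1497727.7987 W = 1497.7278 kW

1497.7278 kW


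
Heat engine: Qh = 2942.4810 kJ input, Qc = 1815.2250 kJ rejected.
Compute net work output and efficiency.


W = 2942.4810 - 1815.2250 = 1127.2560 kJ
eta = 1127.2560 / 2942.4810 = 0.3831 = 38.3097%

W = 1127.2560 kJ, eta = 38.3097%


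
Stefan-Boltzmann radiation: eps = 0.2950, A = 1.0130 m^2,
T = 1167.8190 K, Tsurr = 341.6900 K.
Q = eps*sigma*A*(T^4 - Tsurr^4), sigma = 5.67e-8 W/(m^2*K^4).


T^4 = 1.8600e+12
Tsurr^4 = 1.3631e+10
Q = 0.2950 * 5.67e-8 * 1.0130 * 1.8463e+12 = 31283.9896 W

31283.9896 W


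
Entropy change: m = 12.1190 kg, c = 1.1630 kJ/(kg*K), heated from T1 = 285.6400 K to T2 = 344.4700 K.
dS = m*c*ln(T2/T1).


T2/T1 = 1.2060
ln(T2/T1) = 0.1873
dS = 12.1190 * 1.1630 * 0.1873 = 2.6395 kJ/K

2.6395 kJ/K


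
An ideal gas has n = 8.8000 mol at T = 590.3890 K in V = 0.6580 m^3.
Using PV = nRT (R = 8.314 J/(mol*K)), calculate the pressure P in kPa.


P = nRT/V = 8.8000 * 8.314 * 590.3890 / 0.6580
= 43194.7485 / 0.6580 = 65645.5144 Pa = 65.6455 kPa

65.6455 kPa


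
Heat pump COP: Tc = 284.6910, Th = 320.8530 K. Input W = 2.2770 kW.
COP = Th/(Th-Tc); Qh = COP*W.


COP = 320.8530 / 36.1620 = 8.8727
Qh = 8.8727 * 2.2770 = 20.2030 kW

COP = 8.8727, Qh = 20.2030 kW


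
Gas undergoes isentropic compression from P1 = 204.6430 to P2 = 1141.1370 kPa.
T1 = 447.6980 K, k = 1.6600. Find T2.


(k-1)/k = 0.3976
(P2/P1)^exp = 1.9803
T2 = 447.6980 * 1.9803 = 886.5906 K

886.5906 K


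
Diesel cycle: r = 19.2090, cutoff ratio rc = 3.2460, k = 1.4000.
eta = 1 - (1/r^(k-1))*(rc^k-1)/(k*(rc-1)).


r^(k-1) = 3.2614
rc^k = 5.1986
eta = 0.5906 = 59.0582%

59.0582%


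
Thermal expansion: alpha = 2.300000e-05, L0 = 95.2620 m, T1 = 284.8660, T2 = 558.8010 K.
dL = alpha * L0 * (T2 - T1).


dT = 273.9350 K
dL = 2.300000e-05 * 95.2620 * 273.9350 = 0.600199 m
L_final = 95.862199 m

dL = 0.600199 m


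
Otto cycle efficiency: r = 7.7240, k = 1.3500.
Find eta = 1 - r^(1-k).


r^(k-1) = 2.0452
eta = 1 - 1/2.0452 = 0.5111 = 51.1060%

51.1060%


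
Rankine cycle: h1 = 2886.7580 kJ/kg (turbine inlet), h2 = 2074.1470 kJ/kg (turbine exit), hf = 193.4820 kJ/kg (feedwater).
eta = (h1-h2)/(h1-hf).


W = 812.6110 kJ/kg
Q_in = 2693.2760 kJ/kg
eta = 0.3017 = 30.1718%

eta = 30.1718%


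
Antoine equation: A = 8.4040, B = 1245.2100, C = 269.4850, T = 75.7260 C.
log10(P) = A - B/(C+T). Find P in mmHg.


C+T = 345.2110
B/(C+T) = 3.6071
log10(P) = 8.4040 - 3.6071 = 4.7969
P = 10^4.7969 = 62647.2097 mmHg

62647.2097 mmHg


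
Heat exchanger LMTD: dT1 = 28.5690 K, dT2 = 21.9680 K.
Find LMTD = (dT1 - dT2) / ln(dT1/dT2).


dT1/dT2 = 1.3005
ln(dT1/dT2) = 0.2627
LMTD = 6.6010 / 0.2627 = 25.1241 K

25.1241 K


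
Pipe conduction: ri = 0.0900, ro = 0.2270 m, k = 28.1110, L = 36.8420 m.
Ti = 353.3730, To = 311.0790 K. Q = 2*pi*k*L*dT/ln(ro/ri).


dT = 42.2940 K
ln(ro/ri) = 0.9251
Q = 2*pi*28.1110*36.8420*42.2940 / 0.9251 = 297488.7185 W

297488.7185 W


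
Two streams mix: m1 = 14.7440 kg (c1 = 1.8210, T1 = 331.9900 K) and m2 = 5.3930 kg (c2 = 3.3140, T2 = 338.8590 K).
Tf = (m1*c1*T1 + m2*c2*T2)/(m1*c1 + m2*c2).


num = 14969.7653
den = 44.7212
Tf = 334.7351 K

334.7351 K


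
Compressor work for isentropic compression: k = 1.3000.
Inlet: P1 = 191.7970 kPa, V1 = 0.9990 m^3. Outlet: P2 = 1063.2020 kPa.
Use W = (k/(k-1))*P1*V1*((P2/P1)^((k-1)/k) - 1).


(k-1)/k = 0.2308
(P2/P1)^exp = 1.4847
W = 4.3333 * 191.7970 * 0.9990 * (1.4847 - 1) = 402.4453 kJ

402.4453 kJ


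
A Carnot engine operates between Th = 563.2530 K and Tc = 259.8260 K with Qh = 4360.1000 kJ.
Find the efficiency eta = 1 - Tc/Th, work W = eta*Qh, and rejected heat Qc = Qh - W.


eta = 1 - 259.8260/563.2530 = 0.5387
W = 0.5387 * 4360.1000 = 2348.8061 kJ
Qc = 4360.1000 - 2348.8061 = 2011.2939 kJ

eta = 53.8705%, W = 2348.8061 kJ, Qc = 2011.2939 kJ


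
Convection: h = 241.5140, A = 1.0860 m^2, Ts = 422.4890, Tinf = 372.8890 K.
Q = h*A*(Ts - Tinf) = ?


dT = 49.6000 K
Q = 241.5140 * 1.0860 * 49.6000 = 13009.2965 W

13009.2965 W


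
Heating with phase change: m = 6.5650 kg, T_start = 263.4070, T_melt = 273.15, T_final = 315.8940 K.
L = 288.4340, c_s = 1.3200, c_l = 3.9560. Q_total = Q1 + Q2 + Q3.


Q1 (sensible, solid) = 6.5650 * 1.3200 * 9.7430 = 84.4309 kJ
Q2 (latent) = 6.5650 * 288.4340 = 1893.5692 kJ
Q3 (sensible, liquid) = 6.5650 * 3.9560 * 42.7440 = 1110.1104 kJ
Q_total = 3088.1105 kJ

3088.1105 kJ


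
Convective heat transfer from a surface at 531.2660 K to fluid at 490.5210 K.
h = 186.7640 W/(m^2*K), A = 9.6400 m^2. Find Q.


dT = 40.7450 K
Q = 186.7640 * 9.6400 * 40.7450 = 73357.5001 W

73357.5001 W


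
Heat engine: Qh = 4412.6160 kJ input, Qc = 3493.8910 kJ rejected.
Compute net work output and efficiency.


W = 4412.6160 - 3493.8910 = 918.7250 kJ
eta = 918.7250 / 4412.6160 = 0.2082 = 20.8204%

W = 918.7250 kJ, eta = 20.8204%


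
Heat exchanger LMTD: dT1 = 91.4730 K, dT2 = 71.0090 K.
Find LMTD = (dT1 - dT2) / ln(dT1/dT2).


dT1/dT2 = 1.2882
ln(dT1/dT2) = 0.2532
LMTD = 20.4640 / 0.2532 = 80.8096 K

80.8096 K


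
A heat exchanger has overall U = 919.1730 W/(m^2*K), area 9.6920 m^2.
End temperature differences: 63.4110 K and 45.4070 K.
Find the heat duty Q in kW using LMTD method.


LMTD = 53.9089 K
Q = 919.1730 * 9.6920 * 53.9089 = 480253.8121 W = 480.2538 kW

480.2538 kW


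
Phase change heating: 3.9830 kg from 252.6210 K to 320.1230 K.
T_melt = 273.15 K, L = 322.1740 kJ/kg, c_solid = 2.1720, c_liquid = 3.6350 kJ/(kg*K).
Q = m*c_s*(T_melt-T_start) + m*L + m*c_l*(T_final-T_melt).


Q1 (sensible, solid) = 3.9830 * 2.1720 * 20.5290 = 177.5979 kJ
Q2 (latent) = 3.9830 * 322.1740 = 1283.2190 kJ
Q3 (sensible, liquid) = 3.9830 * 3.6350 * 46.9730 = 680.0847 kJ
Q_total = 2140.9017 kJ

2140.9017 kJ


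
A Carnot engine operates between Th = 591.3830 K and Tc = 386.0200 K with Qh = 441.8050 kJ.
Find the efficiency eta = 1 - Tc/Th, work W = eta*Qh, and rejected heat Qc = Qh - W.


eta = 1 - 386.0200/591.3830 = 0.3473
W = 0.3473 * 441.8050 = 153.4207 kJ
Qc = 441.8050 - 153.4207 = 288.3843 kJ

eta = 34.7259%, W = 153.4207 kJ, Qc = 288.3843 kJ


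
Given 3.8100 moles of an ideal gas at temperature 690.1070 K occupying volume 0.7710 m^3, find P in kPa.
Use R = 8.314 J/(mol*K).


P = nRT/V = 3.8100 * 8.314 * 690.1070 / 0.7710
= 21860.0640 / 0.7710 = 28352.8716 Pa = 28.3529 kPa

28.3529 kPa


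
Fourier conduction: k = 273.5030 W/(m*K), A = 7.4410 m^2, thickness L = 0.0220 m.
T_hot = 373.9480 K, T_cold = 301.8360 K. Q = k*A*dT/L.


dT = 72.1120 K
Q = 273.5030 * 7.4410 * 72.1120 / 0.0220 = 6670805.2031 W

6670805.2031 W


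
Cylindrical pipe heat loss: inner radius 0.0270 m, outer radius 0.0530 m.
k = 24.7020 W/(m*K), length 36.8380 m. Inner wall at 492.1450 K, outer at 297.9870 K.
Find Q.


dT = 194.1580 K
ln(ro/ri) = 0.6745
Q = 2*pi*24.7020*36.8380*194.1580 / 0.6745 = 1645926.0157 W

1645926.0157 W


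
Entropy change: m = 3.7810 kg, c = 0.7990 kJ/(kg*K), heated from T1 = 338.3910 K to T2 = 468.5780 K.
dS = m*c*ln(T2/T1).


T2/T1 = 1.3847
ln(T2/T1) = 0.3255
dS = 3.7810 * 0.7990 * 0.3255 = 0.9833 kJ/K

0.9833 kJ/K


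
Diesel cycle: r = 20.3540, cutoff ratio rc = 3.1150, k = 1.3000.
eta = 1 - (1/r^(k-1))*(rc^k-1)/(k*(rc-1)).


r^(k-1) = 2.4694
rc^k = 4.3802
eta = 0.5022 = 50.2153%

50.2153%


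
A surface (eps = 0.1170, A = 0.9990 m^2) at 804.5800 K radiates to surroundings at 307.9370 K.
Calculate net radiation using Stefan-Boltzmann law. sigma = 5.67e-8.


T^4 = 4.1906e+11
Tsurr^4 = 8.9918e+09
Q = 0.1170 * 5.67e-8 * 0.9990 * 4.1007e+11 = 2717.6356 W

2717.6356 W


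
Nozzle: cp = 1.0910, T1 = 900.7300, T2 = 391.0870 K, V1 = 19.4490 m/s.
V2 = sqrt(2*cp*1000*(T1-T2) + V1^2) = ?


dT = 509.6430 K
2*cp*1000*dT = 1112041.0260
V1^2 = 378.2636
V2 = sqrt(1112419.2896) = 1054.7129 m/s

1054.7129 m/s


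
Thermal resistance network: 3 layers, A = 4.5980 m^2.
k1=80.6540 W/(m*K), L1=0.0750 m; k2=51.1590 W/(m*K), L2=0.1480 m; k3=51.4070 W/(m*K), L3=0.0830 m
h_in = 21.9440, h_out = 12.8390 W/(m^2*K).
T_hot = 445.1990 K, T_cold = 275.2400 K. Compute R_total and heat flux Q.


R_conv_in = 1/(21.9440*4.5980) = 0.0099
R_1 = 0.0750/(80.6540*4.5980) = 0.0002
R_2 = 0.1480/(51.1590*4.5980) = 0.0006
R_3 = 0.0830/(51.4070*4.5980) = 0.0004
R_conv_out = 1/(12.8390*4.5980) = 0.0169
R_total = 0.0280 K/W
Q = 169.9590 / 0.0280 = 6062.8235 W

R_total = 0.0280 K/W, Q = 6062.8235 W


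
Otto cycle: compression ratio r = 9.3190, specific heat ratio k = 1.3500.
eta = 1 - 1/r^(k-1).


r^(k-1) = 2.1841
eta = 1 - 1/2.1841 = 0.5422 = 54.2153%

54.2153%


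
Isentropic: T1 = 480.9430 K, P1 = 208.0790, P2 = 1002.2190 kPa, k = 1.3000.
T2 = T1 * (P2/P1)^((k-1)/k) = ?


(k-1)/k = 0.2308
(P2/P1)^exp = 1.4373
T2 = 480.9430 * 1.4373 = 691.2700 K

691.2700 K


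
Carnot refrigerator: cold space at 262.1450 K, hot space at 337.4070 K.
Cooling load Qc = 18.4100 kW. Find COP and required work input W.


COP = 262.1450 / 75.2620 = 3.4831
W = 18.4100 / 3.4831 = 5.2855 kW

COP = 3.4831, W = 5.2855 kW


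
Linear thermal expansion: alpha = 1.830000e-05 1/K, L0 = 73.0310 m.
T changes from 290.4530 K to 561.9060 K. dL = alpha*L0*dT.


dT = 271.4530 K
dL = 1.830000e-05 * 73.0310 * 271.4530 = 0.362788 m
L_final = 73.393788 m

dL = 0.362788 m


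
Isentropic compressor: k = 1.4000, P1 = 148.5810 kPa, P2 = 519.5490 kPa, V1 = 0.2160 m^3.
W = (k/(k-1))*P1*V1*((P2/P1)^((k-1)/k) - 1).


(k-1)/k = 0.2857
(P2/P1)^exp = 1.4300
W = 3.5000 * 148.5810 * 0.2160 * (1.4300 - 1) = 48.2993 kJ

48.2993 kJ


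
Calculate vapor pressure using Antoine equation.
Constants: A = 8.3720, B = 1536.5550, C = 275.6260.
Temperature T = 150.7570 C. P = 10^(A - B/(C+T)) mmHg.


C+T = 426.3830
B/(C+T) = 3.6037
log10(P) = 8.3720 - 3.6037 = 4.7683
P = 10^4.7683 = 58654.7683 mmHg

58654.7683 mmHg


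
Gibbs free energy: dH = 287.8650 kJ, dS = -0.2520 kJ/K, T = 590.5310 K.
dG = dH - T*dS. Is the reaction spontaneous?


T*dS = 590.5310 * -0.2520 = -148.8138 kJ
dG = 287.8650 + 148.8138 = 436.6788 kJ (non-spontaneous)

dG = 436.6788 kJ, non-spontaneous


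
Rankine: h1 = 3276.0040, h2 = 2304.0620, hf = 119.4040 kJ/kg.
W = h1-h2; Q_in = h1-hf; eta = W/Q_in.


W = 971.9420 kJ/kg
Q_in = 3156.6000 kJ/kg
eta = 0.3079 = 30.7908%

eta = 30.7908%


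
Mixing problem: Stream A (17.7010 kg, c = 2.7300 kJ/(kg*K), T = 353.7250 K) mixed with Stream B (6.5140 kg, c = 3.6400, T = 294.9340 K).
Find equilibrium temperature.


num = 24086.4797
den = 72.0347
Tf = 334.3733 K

334.3733 K


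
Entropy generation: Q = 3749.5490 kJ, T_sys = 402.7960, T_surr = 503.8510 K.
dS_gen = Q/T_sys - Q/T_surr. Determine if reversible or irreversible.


dS_sys = 3749.5490/402.7960 = 9.3088 kJ/K
dS_surr = -3749.5490/503.8510 = -7.4418 kJ/K
dS_gen = 9.3088 - 7.4418 = 1.8670 kJ/K (irreversible)

dS_gen = 1.8670 kJ/K, irreversible


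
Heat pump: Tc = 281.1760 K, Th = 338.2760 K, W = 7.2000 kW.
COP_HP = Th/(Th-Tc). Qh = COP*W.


COP = 338.2760 / 57.1000 = 5.9243
Qh = 5.9243 * 7.2000 = 42.6548 kW

COP = 5.9243, Qh = 42.6548 kW


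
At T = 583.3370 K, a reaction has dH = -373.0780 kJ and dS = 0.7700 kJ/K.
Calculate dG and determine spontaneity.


T*dS = 583.3370 * 0.7700 = 449.1695 kJ
dG = -373.0780 - 449.1695 = -822.2475 kJ (spontaneous)

dG = -822.2475 kJ, spontaneous


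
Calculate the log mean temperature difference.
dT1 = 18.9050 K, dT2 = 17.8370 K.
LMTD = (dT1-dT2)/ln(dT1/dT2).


dT1/dT2 = 1.0599
ln(dT1/dT2) = 0.0582
LMTD = 1.0680 / 0.0582 = 18.3658 K

18.3658 K


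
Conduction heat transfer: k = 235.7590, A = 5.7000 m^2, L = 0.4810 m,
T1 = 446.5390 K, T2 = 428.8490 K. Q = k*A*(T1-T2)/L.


dT = 17.6900 K
Q = 235.7590 * 5.7000 * 17.6900 / 0.4810 = 49422.6346 W

49422.6346 W


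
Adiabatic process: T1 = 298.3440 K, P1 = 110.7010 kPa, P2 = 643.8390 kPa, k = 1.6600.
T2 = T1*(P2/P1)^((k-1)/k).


(k-1)/k = 0.3976
(P2/P1)^exp = 2.0138
T2 = 298.3440 * 2.0138 = 600.7934 K

600.7934 K


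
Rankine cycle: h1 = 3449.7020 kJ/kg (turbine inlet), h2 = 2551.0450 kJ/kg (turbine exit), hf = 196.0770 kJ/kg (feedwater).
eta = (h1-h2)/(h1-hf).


W = 898.6570 kJ/kg
Q_in = 3253.6250 kJ/kg
eta = 0.2762 = 27.6202%

eta = 27.6202%


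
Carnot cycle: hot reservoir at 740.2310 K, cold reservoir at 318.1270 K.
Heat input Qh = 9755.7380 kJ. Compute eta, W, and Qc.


eta = 1 - 318.1270/740.2310 = 0.5702
W = 0.5702 * 9755.7380 = 5563.0419 kJ
Qc = 9755.7380 - 5563.0419 = 4192.6961 kJ

eta = 57.0233%, W = 5563.0419 kJ, Qc = 4192.6961 kJ


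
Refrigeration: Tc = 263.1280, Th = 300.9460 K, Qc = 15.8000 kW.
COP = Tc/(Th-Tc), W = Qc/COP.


COP = 263.1280 / 37.8180 = 6.9577
W = 15.8000 / 6.9577 = 2.2709 kW

COP = 6.9577, W = 2.2709 kW


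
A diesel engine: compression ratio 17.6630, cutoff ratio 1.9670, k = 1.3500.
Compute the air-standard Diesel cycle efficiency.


r^(k-1) = 2.7319
rc^k = 2.4925
eta = 0.5815 = 58.1512%

58.1512%


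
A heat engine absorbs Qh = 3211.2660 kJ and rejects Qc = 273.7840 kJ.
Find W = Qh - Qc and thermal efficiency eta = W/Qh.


W = 3211.2660 - 273.7840 = 2937.4820 kJ
eta = 2937.4820 / 3211.2660 = 0.9147 = 91.4743%

W = 2937.4820 kJ, eta = 91.4743%


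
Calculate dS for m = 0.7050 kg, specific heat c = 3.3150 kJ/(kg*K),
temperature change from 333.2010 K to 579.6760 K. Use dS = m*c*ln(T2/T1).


T2/T1 = 1.7397
ln(T2/T1) = 0.5537
dS = 0.7050 * 3.3150 * 0.5537 = 1.2941 kJ/K

1.2941 kJ/K


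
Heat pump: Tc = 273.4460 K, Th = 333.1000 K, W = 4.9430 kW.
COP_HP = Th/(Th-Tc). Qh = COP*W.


COP = 333.1000 / 59.6540 = 5.5839
Qh = 5.5839 * 4.9430 = 27.6011 kW

COP = 5.5839, Qh = 27.6011 kW


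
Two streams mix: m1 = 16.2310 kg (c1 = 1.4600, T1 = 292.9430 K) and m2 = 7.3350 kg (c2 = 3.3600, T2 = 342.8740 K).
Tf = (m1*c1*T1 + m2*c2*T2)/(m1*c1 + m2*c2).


num = 15392.2819
den = 48.3429
Tf = 318.3982 K

318.3982 K


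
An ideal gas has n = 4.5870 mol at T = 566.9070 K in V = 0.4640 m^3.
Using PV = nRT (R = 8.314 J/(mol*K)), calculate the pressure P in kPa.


P = nRT/V = 4.5870 * 8.314 * 566.9070 / 0.4640
= 21619.7456 / 0.4640 = 46594.2794 Pa = 46.5943 kPa

46.5943 kPa


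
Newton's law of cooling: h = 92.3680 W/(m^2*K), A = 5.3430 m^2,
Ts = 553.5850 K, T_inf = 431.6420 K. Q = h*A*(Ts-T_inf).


dT = 121.9430 K
Q = 92.3680 * 5.3430 * 121.9430 = 60181.5806 W

60181.5806 W


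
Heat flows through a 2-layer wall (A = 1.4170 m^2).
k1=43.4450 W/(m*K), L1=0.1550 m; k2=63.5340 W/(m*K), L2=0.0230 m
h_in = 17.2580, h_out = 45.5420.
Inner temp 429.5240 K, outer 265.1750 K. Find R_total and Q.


R_conv_in = 1/(17.2580*1.4170) = 0.0409
R_1 = 0.1550/(43.4450*1.4170) = 0.0025
R_2 = 0.0230/(63.5340*1.4170) = 0.0003
R_conv_out = 1/(45.5420*1.4170) = 0.0155
R_total = 0.0592 K/W
Q = 164.3490 / 0.0592 = 2777.9791 W

R_total = 0.0592 K/W, Q = 2777.9791 W


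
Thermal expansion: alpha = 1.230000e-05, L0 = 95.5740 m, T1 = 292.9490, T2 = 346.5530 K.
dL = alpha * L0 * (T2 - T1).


dT = 53.6040 K
dL = 1.230000e-05 * 95.5740 * 53.6040 = 0.063015 m
L_final = 95.637015 m

dL = 0.063015 m


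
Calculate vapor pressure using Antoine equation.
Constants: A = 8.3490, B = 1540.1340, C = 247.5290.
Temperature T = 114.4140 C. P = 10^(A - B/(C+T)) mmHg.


C+T = 361.9430
B/(C+T) = 4.2552
log10(P) = 8.3490 - 4.2552 = 4.0938
P = 10^4.0938 = 12411.2685 mmHg

12411.2685 mmHg


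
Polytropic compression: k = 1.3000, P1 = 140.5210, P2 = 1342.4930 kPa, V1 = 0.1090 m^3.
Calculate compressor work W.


(k-1)/k = 0.2308
(P2/P1)^exp = 1.6834
W = 4.3333 * 140.5210 * 0.1090 * (1.6834 - 1) = 45.3607 kJ

45.3607 kJ


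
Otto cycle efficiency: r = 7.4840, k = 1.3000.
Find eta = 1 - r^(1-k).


r^(k-1) = 1.8291
eta = 1 - 1/1.8291 = 0.4533 = 45.3286%

45.3286%


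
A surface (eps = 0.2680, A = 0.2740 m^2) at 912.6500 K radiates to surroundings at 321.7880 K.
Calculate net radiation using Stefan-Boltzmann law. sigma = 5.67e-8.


T^4 = 6.9377e+11
Tsurr^4 = 1.0722e+10
Q = 0.2680 * 5.67e-8 * 0.2740 * 6.8305e+11 = 2843.9445 W

2843.9445 W


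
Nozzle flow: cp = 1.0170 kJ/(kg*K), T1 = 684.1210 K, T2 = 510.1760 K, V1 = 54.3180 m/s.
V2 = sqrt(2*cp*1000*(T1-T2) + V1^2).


dT = 173.9450 K
2*cp*1000*dT = 353804.1300
V1^2 = 2950.4451
V2 = sqrt(356754.5751) = 597.2894 m/s

597.2894 m/s


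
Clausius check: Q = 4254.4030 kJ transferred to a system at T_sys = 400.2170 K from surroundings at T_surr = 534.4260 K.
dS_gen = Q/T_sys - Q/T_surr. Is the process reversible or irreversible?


dS_sys = 4254.4030/400.2170 = 10.6302 kJ/K
dS_surr = -4254.4030/534.4260 = -7.9607 kJ/K
dS_gen = 10.6302 - 7.9607 = 2.6695 kJ/K (irreversible)

dS_gen = 2.6695 kJ/K, irreversible


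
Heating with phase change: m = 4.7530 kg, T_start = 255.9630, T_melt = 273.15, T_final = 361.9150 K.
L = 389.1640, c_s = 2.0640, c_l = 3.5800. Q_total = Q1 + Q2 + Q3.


Q1 (sensible, solid) = 4.7530 * 2.0640 * 17.1870 = 168.6078 kJ
Q2 (latent) = 4.7530 * 389.1640 = 1849.6965 kJ
Q3 (sensible, liquid) = 4.7530 * 3.5800 * 88.7650 = 1510.4022 kJ
Q_total = 3528.7064 kJ

3528.7064 kJ


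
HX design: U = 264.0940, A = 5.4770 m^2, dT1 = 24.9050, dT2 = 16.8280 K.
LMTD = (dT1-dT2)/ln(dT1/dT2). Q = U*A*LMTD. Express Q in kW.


LMTD = 20.6033 K
Q = 264.0940 * 5.4770 * 20.6033 = 29801.5077 W = 29.8015 kW

29.8015 kW


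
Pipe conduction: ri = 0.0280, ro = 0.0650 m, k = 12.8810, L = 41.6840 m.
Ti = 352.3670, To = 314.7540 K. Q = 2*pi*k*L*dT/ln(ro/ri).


dT = 37.6130 K
ln(ro/ri) = 0.8422
Q = 2*pi*12.8810*41.6840*37.6130 / 0.8422 = 150671.2749 W

150671.2749 W


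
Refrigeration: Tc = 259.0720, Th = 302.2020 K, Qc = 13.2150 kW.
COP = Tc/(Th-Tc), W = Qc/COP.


COP = 259.0720 / 43.1300 = 6.0068
W = 13.2150 / 6.0068 = 2.2000 kW

COP = 6.0068, W = 2.2000 kW


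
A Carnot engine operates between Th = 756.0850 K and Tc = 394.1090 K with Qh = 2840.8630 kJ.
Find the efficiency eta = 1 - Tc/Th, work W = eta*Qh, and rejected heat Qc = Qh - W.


eta = 1 - 394.1090/756.0850 = 0.4788
W = 0.4788 * 2840.8630 = 1360.0643 kJ
Qc = 2840.8630 - 1360.0643 = 1480.7987 kJ

eta = 47.8750%, W = 1360.0643 kJ, Qc = 1480.7987 kJ


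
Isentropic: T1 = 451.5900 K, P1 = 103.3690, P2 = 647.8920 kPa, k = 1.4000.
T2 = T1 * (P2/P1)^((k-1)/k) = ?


(k-1)/k = 0.2857
(P2/P1)^exp = 1.6895
T2 = 451.5900 * 1.6895 = 762.9405 K

762.9405 K


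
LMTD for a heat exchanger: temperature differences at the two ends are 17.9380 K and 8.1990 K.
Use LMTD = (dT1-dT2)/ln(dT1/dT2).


dT1/dT2 = 2.1878
ln(dT1/dT2) = 0.7829
LMTD = 9.7390 / 0.7829 = 12.4395 K

12.4395 K


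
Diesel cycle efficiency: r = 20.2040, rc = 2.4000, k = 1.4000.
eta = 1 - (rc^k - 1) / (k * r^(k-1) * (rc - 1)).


r^(k-1) = 3.3279
rc^k = 3.4064
eta = 0.6311 = 63.1076%

63.1076%


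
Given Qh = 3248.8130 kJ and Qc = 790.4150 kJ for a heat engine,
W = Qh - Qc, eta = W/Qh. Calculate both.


W = 3248.8130 - 790.4150 = 2458.3980 kJ
eta = 2458.3980 / 3248.8130 = 0.7567 = 75.6707%

W = 2458.3980 kJ, eta = 75.6707%


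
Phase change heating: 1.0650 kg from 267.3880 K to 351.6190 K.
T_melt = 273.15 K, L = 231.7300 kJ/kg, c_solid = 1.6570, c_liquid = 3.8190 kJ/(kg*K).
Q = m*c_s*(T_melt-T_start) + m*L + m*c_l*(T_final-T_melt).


Q1 (sensible, solid) = 1.0650 * 1.6570 * 5.7620 = 10.1682 kJ
Q2 (latent) = 1.0650 * 231.7300 = 246.7924 kJ
Q3 (sensible, liquid) = 1.0650 * 3.8190 * 78.4690 = 319.1519 kJ
Q_total = 576.1125 kJ

576.1125 kJ


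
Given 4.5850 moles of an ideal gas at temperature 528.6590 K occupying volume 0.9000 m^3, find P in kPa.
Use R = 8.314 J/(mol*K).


P = nRT/V = 4.5850 * 8.314 * 528.6590 / 0.9000
= 20152.3172 / 0.9000 = 22391.4636 Pa = 22.3915 kPa

22.3915 kPa


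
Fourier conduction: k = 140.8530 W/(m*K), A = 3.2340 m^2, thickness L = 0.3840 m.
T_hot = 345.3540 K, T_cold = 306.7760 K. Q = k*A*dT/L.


dT = 38.5780 K
Q = 140.8530 * 3.2340 * 38.5780 / 0.3840 = 45763.0121 W

45763.0121 W


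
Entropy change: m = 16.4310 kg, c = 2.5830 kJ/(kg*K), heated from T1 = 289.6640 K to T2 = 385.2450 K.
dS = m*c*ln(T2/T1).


T2/T1 = 1.3300
ln(T2/T1) = 0.2852
dS = 16.4310 * 2.5830 * 0.2852 = 12.1025 kJ/K

12.1025 kJ/K


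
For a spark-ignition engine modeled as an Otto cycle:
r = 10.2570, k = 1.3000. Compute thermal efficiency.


r^(k-1) = 2.0105
eta = 1 - 1/2.0105 = 0.5026 = 50.2614%

50.2614%


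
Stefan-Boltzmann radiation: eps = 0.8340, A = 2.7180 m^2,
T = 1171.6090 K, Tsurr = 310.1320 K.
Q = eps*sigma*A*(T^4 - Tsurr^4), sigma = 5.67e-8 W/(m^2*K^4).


T^4 = 1.8842e+12
Tsurr^4 = 9.2509e+09
Q = 0.8340 * 5.67e-8 * 2.7180 * 1.8750e+12 = 240986.0197 W

240986.0197 W


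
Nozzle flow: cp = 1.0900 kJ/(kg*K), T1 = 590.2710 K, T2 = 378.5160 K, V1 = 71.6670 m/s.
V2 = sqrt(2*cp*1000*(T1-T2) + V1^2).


dT = 211.7550 K
2*cp*1000*dT = 461625.9000
V1^2 = 5136.1589
V2 = sqrt(466762.0589) = 683.1999 m/s

683.1999 m/s


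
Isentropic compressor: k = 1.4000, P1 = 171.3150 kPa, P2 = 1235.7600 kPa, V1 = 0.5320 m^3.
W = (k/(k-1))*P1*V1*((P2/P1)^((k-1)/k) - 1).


(k-1)/k = 0.2857
(P2/P1)^exp = 1.7587
W = 3.5000 * 171.3150 * 0.5320 * (1.7587 - 1) = 242.0046 kJ

242.0046 kJ


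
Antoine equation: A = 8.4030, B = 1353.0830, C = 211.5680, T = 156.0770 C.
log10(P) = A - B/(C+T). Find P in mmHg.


C+T = 367.6450
B/(C+T) = 3.6804
log10(P) = 8.4030 - 3.6804 = 4.7226
P = 10^4.7226 = 52795.1016 mmHg

52795.1016 mmHg


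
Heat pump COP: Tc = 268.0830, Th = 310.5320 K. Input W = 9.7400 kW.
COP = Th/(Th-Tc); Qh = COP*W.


COP = 310.5320 / 42.4490 = 7.3154
Qh = 7.3154 * 9.7400 = 71.2521 kW

COP = 7.3154, Qh = 71.2521 kW


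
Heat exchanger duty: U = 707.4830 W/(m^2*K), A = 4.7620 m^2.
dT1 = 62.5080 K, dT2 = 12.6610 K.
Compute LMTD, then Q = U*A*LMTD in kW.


LMTD = 31.2174 K
Q = 707.4830 * 4.7620 * 31.2174 = 105172.5891 W = 105.1726 kW

105.1726 kW


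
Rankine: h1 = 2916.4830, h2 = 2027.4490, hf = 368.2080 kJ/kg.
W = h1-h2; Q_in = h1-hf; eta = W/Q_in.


W = 889.0340 kJ/kg
Q_in = 2548.2750 kJ/kg
eta = 0.3489 = 34.8877%

eta = 34.8877%


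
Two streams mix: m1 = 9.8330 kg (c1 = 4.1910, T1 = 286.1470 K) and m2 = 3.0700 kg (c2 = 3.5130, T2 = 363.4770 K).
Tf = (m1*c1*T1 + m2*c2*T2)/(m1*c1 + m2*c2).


num = 15712.2141
den = 51.9950
Tf = 302.1869 K

302.1869 K


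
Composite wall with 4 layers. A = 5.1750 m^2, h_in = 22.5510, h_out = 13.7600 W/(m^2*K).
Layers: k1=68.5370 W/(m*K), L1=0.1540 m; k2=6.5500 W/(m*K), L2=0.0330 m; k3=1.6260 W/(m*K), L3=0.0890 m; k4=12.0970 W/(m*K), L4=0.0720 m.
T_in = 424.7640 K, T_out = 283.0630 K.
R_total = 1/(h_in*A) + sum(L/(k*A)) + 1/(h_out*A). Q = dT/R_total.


R_conv_in = 1/(22.5510*5.1750) = 0.0086
R_1 = 0.1540/(68.5370*5.1750) = 0.0004
R_2 = 0.0330/(6.5500*5.1750) = 0.0010
R_3 = 0.0890/(1.6260*5.1750) = 0.0106
R_4 = 0.0720/(12.0970*5.1750) = 0.0012
R_conv_out = 1/(13.7600*5.1750) = 0.0140
R_total = 0.0357 K/W
Q = 141.7010 / 0.0357 = 3963.9929 W

R_total = 0.0357 K/W, Q = 3963.9929 W


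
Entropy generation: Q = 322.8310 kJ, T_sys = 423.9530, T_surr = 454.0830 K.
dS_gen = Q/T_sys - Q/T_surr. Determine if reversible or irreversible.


dS_sys = 322.8310/423.9530 = 0.7615 kJ/K
dS_surr = -322.8310/454.0830 = -0.7110 kJ/K
dS_gen = 0.7615 - 0.7110 = 0.0505 kJ/K (irreversible)

dS_gen = 0.0505 kJ/K, irreversible


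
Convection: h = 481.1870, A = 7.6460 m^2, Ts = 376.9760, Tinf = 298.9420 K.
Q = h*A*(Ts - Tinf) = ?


dT = 78.0340 K
Q = 481.1870 * 7.6460 * 78.0340 = 287099.2439 W

287099.2439 W


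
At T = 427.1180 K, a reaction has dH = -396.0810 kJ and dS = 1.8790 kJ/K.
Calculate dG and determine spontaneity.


T*dS = 427.1180 * 1.8790 = 802.5547 kJ
dG = -396.0810 - 802.5547 = -1198.6357 kJ (spontaneous)

dG = -1198.6357 kJ, spontaneous


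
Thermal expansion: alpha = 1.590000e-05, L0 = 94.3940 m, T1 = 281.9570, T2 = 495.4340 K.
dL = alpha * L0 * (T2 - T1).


dT = 213.4770 K
dL = 1.590000e-05 * 94.3940 * 213.4770 = 0.320400 m
L_final = 94.714400 m

dL = 0.320400 m


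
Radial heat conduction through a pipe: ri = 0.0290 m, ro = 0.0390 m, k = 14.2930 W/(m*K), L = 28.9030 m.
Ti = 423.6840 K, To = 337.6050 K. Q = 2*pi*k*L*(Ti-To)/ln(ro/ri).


dT = 86.0790 K
ln(ro/ri) = 0.2963
Q = 2*pi*14.2930*28.9030*86.0790 / 0.2963 = 754157.1512 W

754157.1512 W


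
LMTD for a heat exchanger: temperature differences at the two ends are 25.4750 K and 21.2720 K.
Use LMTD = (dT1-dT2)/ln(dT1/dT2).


dT1/dT2 = 1.1976
ln(dT1/dT2) = 0.1803
LMTD = 4.2030 / 0.1803 = 23.3104 K

23.3104 K


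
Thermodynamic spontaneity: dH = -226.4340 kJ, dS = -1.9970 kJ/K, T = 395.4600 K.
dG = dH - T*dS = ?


T*dS = 395.4600 * -1.9970 = -789.7336 kJ
dG = -226.4340 + 789.7336 = 563.2996 kJ (non-spontaneous)

dG = 563.2996 kJ, non-spontaneous


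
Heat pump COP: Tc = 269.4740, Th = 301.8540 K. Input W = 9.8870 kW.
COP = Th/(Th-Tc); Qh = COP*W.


COP = 301.8540 / 32.3800 = 9.3222
Qh = 9.3222 * 9.8870 = 92.1689 kW

COP = 9.3222, Qh = 92.1689 kW


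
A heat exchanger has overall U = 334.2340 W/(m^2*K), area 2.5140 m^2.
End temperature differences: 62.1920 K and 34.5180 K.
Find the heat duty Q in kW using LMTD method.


LMTD = 47.0050 K
Q = 334.2340 * 2.5140 * 47.0050 = 39496.6512 W = 39.4967 kW

39.4967 kW


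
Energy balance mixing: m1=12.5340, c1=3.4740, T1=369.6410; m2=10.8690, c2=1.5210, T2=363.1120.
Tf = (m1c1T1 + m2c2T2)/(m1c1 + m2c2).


num = 22098.1974
den = 60.0749
Tf = 367.8443 K

367.8443 K


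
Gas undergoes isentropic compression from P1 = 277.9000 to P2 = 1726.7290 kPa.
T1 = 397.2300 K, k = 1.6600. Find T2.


(k-1)/k = 0.3976
(P2/P1)^exp = 2.0674
T2 = 397.2300 * 2.0674 = 821.2297 K

821.2297 K


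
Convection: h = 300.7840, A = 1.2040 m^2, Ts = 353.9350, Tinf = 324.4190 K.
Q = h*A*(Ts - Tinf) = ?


dT = 29.5160 K
Q = 300.7840 * 1.2040 * 29.5160 = 10689.0404 W

10689.0404 W


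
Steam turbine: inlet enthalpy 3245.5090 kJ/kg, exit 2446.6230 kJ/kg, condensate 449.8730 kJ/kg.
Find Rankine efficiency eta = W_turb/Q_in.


W = 798.8860 kJ/kg
Q_in = 2795.6360 kJ/kg
eta = 0.2858 = 28.5762%

eta = 28.5762%


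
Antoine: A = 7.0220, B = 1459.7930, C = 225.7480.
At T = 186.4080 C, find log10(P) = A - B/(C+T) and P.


C+T = 412.1560
B/(C+T) = 3.5418
log10(P) = 7.0220 - 3.5418 = 3.4802
P = 10^3.4802 = 3021.0241 mmHg

3021.0241 mmHg


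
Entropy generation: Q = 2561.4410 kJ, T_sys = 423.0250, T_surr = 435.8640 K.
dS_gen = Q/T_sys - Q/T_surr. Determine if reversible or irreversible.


dS_sys = 2561.4410/423.0250 = 6.0551 kJ/K
dS_surr = -2561.4410/435.8640 = -5.8767 kJ/K
dS_gen = 6.0551 - 5.8767 = 0.1784 kJ/K (irreversible)

dS_gen = 0.1784 kJ/K, irreversible


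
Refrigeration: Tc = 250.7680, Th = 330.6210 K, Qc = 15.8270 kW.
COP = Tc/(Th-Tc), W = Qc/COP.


COP = 250.7680 / 79.8530 = 3.1404
W = 15.8270 / 3.1404 = 5.0399 kW

COP = 3.1404, W = 5.0399 kW


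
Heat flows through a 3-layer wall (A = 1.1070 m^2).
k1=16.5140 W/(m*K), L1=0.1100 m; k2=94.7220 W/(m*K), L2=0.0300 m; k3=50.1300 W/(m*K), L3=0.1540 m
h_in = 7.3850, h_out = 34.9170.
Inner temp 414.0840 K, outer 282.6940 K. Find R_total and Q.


R_conv_in = 1/(7.3850*1.1070) = 0.1223
R_1 = 0.1100/(16.5140*1.1070) = 0.0060
R_2 = 0.0300/(94.7220*1.1070) = 0.0003
R_3 = 0.1540/(50.1300*1.1070) = 0.0028
R_conv_out = 1/(34.9170*1.1070) = 0.0259
R_total = 0.1573 K/W
Q = 131.3900 / 0.1573 = 835.4383 W

R_total = 0.1573 K/W, Q = 835.4383 W


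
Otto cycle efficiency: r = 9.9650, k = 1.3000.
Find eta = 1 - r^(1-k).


r^(k-1) = 1.9932
eta = 1 - 1/1.9932 = 0.4983 = 49.8285%

49.8285%
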